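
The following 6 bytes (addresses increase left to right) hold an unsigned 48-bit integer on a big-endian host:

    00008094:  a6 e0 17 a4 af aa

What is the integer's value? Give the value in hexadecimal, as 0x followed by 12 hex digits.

0xA6E017A4AFAA

Big-endian stores the most-significant byte at the lowest address.
The bytes are already most-significant first: 0xA6E017A4AFAA.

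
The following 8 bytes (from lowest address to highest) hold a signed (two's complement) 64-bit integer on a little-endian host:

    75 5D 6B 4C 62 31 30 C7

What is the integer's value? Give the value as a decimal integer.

Little-endian stores the least-significant byte at the lowest address.
Reassemble most-significant byte first: C7 30 31 62 4C 6B 5D 75 → 0xC73031624C6B5D75.
Top bit is set, so as a signed 64-bit value this is 0xC73031624C6B5D75 − 2^64 = -4093717763021120139.

-4093717763021120139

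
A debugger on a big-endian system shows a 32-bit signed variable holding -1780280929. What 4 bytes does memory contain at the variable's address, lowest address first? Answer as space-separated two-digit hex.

Two's complement of -1780280929 in 32 bits: 1780280929 = 0x6A1CEE61; invert → 0x95E3119E; add 1 → 0x95E3119F.
Split into bytes (most-significant first): 95 E3 11 9F.
Big-endian: lowest address holds the most-significant byte.
So the memory order matches the most-significant-first order: 95 E3 11 9F.

95 E3 11 9F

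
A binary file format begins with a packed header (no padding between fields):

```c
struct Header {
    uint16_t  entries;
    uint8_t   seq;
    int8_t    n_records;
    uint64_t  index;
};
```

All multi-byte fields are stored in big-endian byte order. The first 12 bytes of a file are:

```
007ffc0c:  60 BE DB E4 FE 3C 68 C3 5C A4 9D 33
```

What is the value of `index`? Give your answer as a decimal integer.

18319632572518538547

`index` follows `entries` (2 B), `seq` (1 B), `n_records` (1 B), so it starts at offset 2 + 1 + 1 = 4 and occupies 8 bytes.
Bytes at offsets 4..11: FE 3C 68 C3 5C A4 9D 33.
Big-endian stores the most-significant byte at the lowest address.
The bytes are already most-significant first: 0xFE3C68C35CA49D33.
0xFE3C68C35CA49D33 = 18319632572518538547.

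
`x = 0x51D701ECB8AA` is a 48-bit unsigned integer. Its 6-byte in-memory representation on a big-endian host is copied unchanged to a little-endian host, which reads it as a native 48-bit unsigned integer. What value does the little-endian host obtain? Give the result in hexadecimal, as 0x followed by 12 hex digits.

Stored big-endian, the bytes at ascending addresses are 51 D7 01 EC B8 AA.
Read back as little-endian, the first byte is least significant, giving 0xAAB8EC01D751.

0xAAB8EC01D751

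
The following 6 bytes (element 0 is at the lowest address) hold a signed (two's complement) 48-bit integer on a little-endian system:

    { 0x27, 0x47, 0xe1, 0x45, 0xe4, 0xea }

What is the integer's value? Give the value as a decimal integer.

-23208830875865

Little-endian stores the least-significant byte at the lowest address.
Reassemble most-significant byte first: EA E4 45 E1 47 27 → 0xEAE445E14727.
Top bit is set, so as a signed 48-bit value this is 0xEAE445E14727 − 2^48 = -23208830875865.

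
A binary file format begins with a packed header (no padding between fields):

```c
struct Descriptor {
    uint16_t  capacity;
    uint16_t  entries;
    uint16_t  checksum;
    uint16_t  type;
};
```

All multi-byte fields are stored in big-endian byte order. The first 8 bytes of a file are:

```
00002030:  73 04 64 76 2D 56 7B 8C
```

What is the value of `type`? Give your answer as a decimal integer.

31628

`type` follows `capacity` (2 B), `entries` (2 B), `checksum` (2 B), so it starts at offset 2 + 2 + 2 = 6 and occupies 2 bytes.
Bytes at offsets 6..7: 7B 8C.
Big-endian stores the most-significant byte at the lowest address.
The bytes are already most-significant first: 0x7B8C.
0x7B8C = 31628.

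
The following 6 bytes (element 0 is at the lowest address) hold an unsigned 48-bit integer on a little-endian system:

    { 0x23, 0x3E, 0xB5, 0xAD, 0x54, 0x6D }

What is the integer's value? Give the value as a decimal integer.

In little-endian order the low byte comes first in memory.
Reassemble most-significant byte first: 6D 54 AD B5 3E 23 → 0x6D54ADB53E23.
0x6D54ADB53E23 = 120210459016739.

120210459016739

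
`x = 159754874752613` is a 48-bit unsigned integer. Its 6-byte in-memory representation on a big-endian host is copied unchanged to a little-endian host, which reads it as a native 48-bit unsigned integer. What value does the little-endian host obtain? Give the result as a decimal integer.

159754874752613 in 48-bit hexadecimal is 0x914BD48F8E65.
Stored big-endian, the bytes at ascending addresses are 91 4B D4 8F 8E 65.
Read back as little-endian, the first byte is least significant, giving 0x658E8FD44B91.
0x658E8FD44B91 = 111662972816273.

111662972816273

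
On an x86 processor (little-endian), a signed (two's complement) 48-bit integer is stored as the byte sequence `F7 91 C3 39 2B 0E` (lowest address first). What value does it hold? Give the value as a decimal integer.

15578815500791

Little-endian stores the least-significant byte at the lowest address.
Reassemble most-significant byte first: 0E 2B 39 C3 91 F7 → 0x0E2B39C391F7.
0x0E2B39C391F7 = 15578815500791.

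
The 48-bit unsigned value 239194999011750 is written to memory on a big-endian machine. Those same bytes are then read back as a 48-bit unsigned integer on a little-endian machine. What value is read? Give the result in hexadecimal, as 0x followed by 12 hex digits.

0xA6B9F2EC8BD9

239194999011750 in 48-bit hexadecimal is 0xD98BECF2B9A6.
Stored big-endian, the bytes at ascending addresses are D9 8B EC F2 B9 A6.
Read back as little-endian, the first byte is least significant, giving 0xA6B9F2EC8BD9.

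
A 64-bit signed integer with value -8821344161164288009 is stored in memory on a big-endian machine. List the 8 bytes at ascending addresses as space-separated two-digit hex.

Two's complement of -8821344161164288009 in 64 bits: 8821344161164288009 = 0x7A6BB5C6EFA9E009; invert → 0x85944A3910561FF6; add 1 → 0x85944A3910561FF7.
Split into bytes (most-significant first): 85 94 4A 39 10 56 1F F7.
In big-endian order the high byte comes first in memory.
So the memory order matches the most-significant-first order: 85 94 4A 39 10 56 1F F7.

85 94 4A 39 10 56 1F F7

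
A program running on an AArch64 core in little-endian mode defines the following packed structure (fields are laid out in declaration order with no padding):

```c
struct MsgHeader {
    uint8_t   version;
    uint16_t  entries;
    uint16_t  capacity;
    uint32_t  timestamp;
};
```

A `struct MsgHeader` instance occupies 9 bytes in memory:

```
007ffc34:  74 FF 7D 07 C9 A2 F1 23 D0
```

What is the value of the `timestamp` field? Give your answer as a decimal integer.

`timestamp` follows `version` (1 B), `entries` (2 B), `capacity` (2 B), so it starts at offset 1 + 2 + 2 = 5 and occupies 4 bytes.
Bytes at offsets 5..8: A2 F1 23 D0.
Little-endian: lowest address holds the least-significant byte.
Reassemble most-significant byte first: D0 23 F1 A2 → 0xD023F1A2.
0xD023F1A2 = 3492016546.

3492016546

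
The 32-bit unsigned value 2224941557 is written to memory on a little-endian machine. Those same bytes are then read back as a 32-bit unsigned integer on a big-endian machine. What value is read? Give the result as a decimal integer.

2224941557 in 32-bit hexadecimal is 0x849DE9F5.
Stored little-endian, the bytes at ascending addresses are F5 E9 9D 84.
Read back as big-endian, the last byte is least significant, giving 0xF5E99D84.
0xF5E99D84 = 4125728132.

4125728132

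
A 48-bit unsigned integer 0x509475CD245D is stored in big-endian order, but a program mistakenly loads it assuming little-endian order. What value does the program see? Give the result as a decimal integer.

102412647240784

Stored big-endian, the bytes at ascending addresses are 50 94 75 CD 24 5D.
Read back as little-endian, the first byte is least significant, giving 0x5D24CD759450.
0x5D24CD759450 = 102412647240784.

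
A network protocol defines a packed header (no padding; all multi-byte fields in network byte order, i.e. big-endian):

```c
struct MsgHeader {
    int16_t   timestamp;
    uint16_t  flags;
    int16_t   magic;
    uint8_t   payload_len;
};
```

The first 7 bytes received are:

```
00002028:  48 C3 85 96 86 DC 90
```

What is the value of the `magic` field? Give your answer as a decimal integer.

-31012

`magic` follows `timestamp` (2 B), `flags` (2 B), so it starts at offset 2 + 2 = 4 and occupies 2 bytes.
Bytes at offsets 4..5: 86 DC.
Big-endian: lowest address holds the most-significant byte.
The bytes are already most-significant first: 0x86DC.
Top bit is set, so as a signed 16-bit value this is 0x86DC − 2^16 = -31012.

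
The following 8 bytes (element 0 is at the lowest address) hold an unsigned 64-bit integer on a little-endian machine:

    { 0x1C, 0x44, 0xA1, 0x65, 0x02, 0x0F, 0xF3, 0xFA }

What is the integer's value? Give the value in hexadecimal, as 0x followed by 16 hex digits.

0xFAF30F0265A1441C

Little-endian stores the least-significant byte at the lowest address.
Reassemble most-significant byte first: FA F3 0F 02 65 A1 44 1C → 0xFAF30F0265A1441C.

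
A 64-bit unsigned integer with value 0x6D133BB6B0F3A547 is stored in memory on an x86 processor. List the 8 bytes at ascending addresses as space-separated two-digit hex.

47 A5 F3 B0 B6 3B 13 6D

Split into bytes (most-significant first): 6D 13 3B B6 B0 F3 A5 47.
Little-endian stores the least-significant byte at the lowest address.
So at ascending addresses the bytes are 47 A5 F3 B0 B6 3B 13 6D.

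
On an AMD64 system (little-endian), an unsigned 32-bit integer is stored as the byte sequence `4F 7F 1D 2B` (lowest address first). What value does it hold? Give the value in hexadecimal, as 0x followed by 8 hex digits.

0x2B1D7F4F

In little-endian order the low byte comes first in memory.
Reassemble most-significant byte first: 2B 1D 7F 4F → 0x2B1D7F4F.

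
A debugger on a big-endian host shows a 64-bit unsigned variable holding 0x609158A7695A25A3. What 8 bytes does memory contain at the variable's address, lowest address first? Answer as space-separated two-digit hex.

Split into bytes (most-significant first): 60 91 58 A7 69 5A 25 A3.
Big-endian stores the most-significant byte at the lowest address.
So the memory order matches the most-significant-first order: 60 91 58 A7 69 5A 25 A3.

60 91 58 A7 69 5A 25 A3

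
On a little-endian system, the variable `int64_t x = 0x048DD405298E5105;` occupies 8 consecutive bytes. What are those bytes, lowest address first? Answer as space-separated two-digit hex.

05 51 8E 29 05 D4 8D 04

Split into bytes (most-significant first): 04 8D D4 05 29 8E 51 05.
Little-endian: lowest address holds the least-significant byte.
So at ascending addresses the bytes are 05 51 8E 29 05 D4 8D 04.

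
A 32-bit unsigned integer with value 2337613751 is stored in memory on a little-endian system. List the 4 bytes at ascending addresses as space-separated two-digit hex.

2337613751 in hexadecimal, padded to 32 bits, is 0x8B5527B7.
Split into bytes (most-significant first): 8B 55 27 B7.
In little-endian order the low byte comes first in memory.
So at ascending addresses the bytes are B7 27 55 8B.

B7 27 55 8B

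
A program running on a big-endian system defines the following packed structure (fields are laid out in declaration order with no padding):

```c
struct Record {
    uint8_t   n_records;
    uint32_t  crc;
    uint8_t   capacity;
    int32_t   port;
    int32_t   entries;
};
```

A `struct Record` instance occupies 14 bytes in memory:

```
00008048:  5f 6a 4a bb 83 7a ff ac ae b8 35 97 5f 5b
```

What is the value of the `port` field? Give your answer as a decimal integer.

-5460296

`port` follows `n_records` (1 B), `crc` (4 B), `capacity` (1 B), so it starts at offset 1 + 4 + 1 = 6 and occupies 4 bytes.
Bytes at offsets 6..9: FF AC AE B8.
In big-endian order the high byte comes first in memory.
The bytes are already most-significant first: 0xFFACAEB8.
Top bit is set, so as a signed 32-bit value this is 0xFFACAEB8 − 2^32 = -5460296.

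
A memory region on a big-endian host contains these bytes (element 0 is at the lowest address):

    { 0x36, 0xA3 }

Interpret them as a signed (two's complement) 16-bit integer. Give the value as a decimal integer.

Big-endian: lowest address holds the most-significant byte.
The bytes are already most-significant first: 0x36A3.
0x36A3 = 13987.

13987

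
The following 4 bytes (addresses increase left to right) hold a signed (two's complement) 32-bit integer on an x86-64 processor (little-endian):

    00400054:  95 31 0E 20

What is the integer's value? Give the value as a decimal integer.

Little-endian: lowest address holds the least-significant byte.
Reassemble most-significant byte first: 20 0E 31 95 → 0x200E3195.
0x200E3195 = 537801109.

537801109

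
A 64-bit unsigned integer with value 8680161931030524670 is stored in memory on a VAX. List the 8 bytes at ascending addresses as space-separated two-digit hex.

FE 72 F1 6B 49 21 76 78

8680161931030524670 in hexadecimal, padded to 64 bits, is 0x787621496BF172FE.
Split into bytes (most-significant first): 78 76 21 49 6B F1 72 FE.
Little-endian: lowest address holds the least-significant byte.
So at ascending addresses the bytes are FE 72 F1 6B 49 21 76 78.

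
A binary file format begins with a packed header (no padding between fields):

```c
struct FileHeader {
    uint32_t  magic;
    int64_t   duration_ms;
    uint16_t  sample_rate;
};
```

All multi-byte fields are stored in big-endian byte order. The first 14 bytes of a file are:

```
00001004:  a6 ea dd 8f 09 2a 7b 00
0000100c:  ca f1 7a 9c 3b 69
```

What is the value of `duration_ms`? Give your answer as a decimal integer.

660475538698238620

`duration_ms` follows `magic` (4 bytes), so it starts at byte offset 4 and occupies 8 bytes.
Bytes at offsets 4..11: 09 2A 7B 00 CA F1 7A 9C.
Big-endian: lowest address holds the most-significant byte.
The bytes are already most-significant first: 0x092A7B00CAF17A9C.
0x092A7B00CAF17A9C = 660475538698238620.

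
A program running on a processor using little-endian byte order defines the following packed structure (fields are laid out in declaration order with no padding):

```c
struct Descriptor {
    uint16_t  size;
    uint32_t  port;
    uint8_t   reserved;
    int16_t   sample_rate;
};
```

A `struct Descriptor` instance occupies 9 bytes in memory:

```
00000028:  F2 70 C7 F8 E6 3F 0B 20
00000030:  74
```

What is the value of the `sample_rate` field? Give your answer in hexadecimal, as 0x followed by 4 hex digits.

`sample_rate` follows `size` (2 B), `port` (4 B), `reserved` (1 B), so it starts at offset 2 + 4 + 1 = 7 and occupies 2 bytes.
Bytes at offsets 7..8: 20 74.
In little-endian order the low byte comes first in memory.
Reassemble most-significant byte first: 74 20 → 0x7420.

0x7420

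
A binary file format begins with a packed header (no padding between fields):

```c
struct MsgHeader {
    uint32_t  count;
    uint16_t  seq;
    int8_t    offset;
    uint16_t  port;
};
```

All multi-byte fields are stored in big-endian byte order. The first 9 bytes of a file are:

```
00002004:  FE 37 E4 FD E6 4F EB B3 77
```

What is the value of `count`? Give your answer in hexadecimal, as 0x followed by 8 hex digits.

0xFE37E4FD

`count` is the first field, at byte offset 0, occupying 4 bytes.
Bytes at offsets 0..3: FE 37 E4 FD.
In big-endian order the high byte comes first in memory.
The bytes are already most-significant first: 0xFE37E4FD.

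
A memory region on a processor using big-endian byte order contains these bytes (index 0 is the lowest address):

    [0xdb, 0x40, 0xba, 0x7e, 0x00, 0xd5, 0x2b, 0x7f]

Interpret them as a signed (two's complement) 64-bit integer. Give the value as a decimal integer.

-2647911530551235713

In big-endian order the high byte comes first in memory.
The bytes are already most-significant first: 0xDB40BA7E00D52B7F.
Top bit is set, so as a signed 64-bit value this is 0xDB40BA7E00D52B7F − 2^64 = -2647911530551235713.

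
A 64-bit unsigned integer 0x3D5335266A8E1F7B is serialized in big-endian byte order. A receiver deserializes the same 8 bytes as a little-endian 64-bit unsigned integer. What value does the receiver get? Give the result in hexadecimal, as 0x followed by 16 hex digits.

0x7B1F8E6A2635533D

Stored big-endian, the bytes at ascending addresses are 3D 53 35 26 6A 8E 1F 7B.
Read back as little-endian, the first byte is least significant, giving 0x7B1F8E6A2635533D.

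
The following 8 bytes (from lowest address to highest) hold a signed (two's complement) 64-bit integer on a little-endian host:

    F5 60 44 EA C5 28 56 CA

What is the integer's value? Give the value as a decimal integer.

-3866858399546973963

Little-endian stores the least-significant byte at the lowest address.
Reassemble most-significant byte first: CA 56 28 C5 EA 44 60 F5 → 0xCA5628C5EA4460F5.
Top bit is set, so as a signed 64-bit value this is 0xCA5628C5EA4460F5 − 2^64 = -3866858399546973963.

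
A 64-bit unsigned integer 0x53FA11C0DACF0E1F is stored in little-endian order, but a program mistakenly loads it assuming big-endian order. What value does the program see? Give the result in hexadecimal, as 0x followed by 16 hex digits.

0x1F0ECFDAC011FA53

Stored little-endian, the bytes at ascending addresses are 1F 0E CF DA C0 11 FA 53.
Read back as big-endian, the last byte is least significant, giving 0x1F0ECFDAC011FA53.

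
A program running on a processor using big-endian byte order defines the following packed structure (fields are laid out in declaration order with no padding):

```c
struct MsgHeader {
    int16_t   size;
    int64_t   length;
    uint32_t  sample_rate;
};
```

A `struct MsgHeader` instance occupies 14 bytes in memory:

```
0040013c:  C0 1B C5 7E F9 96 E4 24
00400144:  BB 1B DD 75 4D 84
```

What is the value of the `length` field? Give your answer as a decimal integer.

`length` follows `size` (2 bytes), so it starts at byte offset 2 and occupies 8 bytes.
Bytes at offsets 2..9: C5 7E F9 96 E4 24 BB 1B.
Big-endian stores the most-significant byte at the lowest address.
The bytes are already most-significant first: 0xC57EF996E424BB1B.
Top bit is set, so as a signed 64-bit value this is 0xC57EF996E424BB1B − 2^64 = -4215657774704182501.

-4215657774704182501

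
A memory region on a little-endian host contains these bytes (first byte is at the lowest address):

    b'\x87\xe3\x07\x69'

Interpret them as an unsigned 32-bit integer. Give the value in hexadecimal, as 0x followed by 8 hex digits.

Little-endian stores the least-significant byte at the lowest address.
Reassemble most-significant byte first: 69 07 E3 87 → 0x6907E387.

0x6907E387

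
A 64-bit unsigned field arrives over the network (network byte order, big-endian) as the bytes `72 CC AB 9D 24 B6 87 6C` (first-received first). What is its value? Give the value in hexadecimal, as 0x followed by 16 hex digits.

Big-endian: lowest address holds the most-significant byte.
The bytes are already most-significant first: 0x72CCAB9D24B6876C.

0x72CCAB9D24B6876C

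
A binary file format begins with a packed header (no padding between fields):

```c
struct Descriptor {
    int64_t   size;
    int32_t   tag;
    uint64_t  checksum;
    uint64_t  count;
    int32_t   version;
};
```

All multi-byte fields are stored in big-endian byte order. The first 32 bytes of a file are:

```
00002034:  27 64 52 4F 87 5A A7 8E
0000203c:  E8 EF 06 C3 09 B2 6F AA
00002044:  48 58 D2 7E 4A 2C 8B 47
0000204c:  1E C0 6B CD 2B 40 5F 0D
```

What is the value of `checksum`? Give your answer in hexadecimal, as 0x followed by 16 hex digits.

0x09B26FAA4858D27E

`checksum` follows `size` (8 B), `tag` (4 B), so it starts at offset 8 + 4 = 12 and occupies 8 bytes.
Bytes at offsets 12..19: 09 B2 6F AA 48 58 D2 7E.
Big-endian stores the most-significant byte at the lowest address.
The bytes are already most-significant first: 0x09B26FAA4858D27E.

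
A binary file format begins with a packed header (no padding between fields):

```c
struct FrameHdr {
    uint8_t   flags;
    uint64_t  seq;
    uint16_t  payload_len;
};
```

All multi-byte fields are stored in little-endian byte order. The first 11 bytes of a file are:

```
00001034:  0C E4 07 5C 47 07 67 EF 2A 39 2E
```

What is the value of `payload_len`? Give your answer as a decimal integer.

`payload_len` follows `flags` (1 B), `seq` (8 B), so it starts at offset 1 + 8 = 9 and occupies 2 bytes.
Bytes at offsets 9..10: 39 2E.
In little-endian order the low byte comes first in memory.
Reassemble most-significant byte first: 2E 39 → 0x2E39.
0x2E39 = 11833.

11833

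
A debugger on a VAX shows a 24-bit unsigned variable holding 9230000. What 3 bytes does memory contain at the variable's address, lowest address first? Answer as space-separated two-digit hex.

9230000 in hexadecimal, padded to 24 bits, is 0x8CD6B0.
Split into bytes (most-significant first): 8C D6 B0.
Little-endian stores the least-significant byte at the lowest address.
So at ascending addresses the bytes are B0 D6 8C.

B0 D6 8C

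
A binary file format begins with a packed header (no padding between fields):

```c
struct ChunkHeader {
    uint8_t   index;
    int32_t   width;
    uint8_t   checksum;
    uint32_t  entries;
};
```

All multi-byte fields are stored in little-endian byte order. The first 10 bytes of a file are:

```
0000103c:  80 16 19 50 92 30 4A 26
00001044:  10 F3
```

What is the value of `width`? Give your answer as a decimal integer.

-1840244458

`width` follows `index` (1 byte), so it starts at byte offset 1 and occupies 4 bytes.
Bytes at offsets 1..4: 16 19 50 92.
In little-endian order the low byte comes first in memory.
Reassemble most-significant byte first: 92 50 19 16 → 0x92501916.
Top bit is set, so as a signed 32-bit value this is 0x92501916 − 2^32 = -1840244458.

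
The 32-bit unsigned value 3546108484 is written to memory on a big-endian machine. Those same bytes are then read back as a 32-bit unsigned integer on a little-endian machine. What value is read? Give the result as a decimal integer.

3546108484 in 32-bit hexadecimal is 0xD35D5244.
Stored big-endian, the bytes at ascending addresses are D3 5D 52 44.
Read back as little-endian, the first byte is least significant, giving 0x44525DD3.
0x44525DD3 = 1146248659.

1146248659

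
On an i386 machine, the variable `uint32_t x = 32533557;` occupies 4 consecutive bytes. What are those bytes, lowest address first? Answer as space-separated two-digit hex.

32533557 in hexadecimal, padded to 32 bits, is 0x01F06C35.
Split into bytes (most-significant first): 01 F0 6C 35.
In little-endian order the low byte comes first in memory.
So at ascending addresses the bytes are 35 6C F0 01.

35 6C F0 01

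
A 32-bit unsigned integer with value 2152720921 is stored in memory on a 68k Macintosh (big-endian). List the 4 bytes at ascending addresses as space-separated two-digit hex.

2152720921 in hexadecimal, padded to 32 bits, is 0x804FEA19.
Split into bytes (most-significant first): 80 4F EA 19.
Big-endian stores the most-significant byte at the lowest address.
So the memory order matches the most-significant-first order: 80 4F EA 19.

80 4F EA 19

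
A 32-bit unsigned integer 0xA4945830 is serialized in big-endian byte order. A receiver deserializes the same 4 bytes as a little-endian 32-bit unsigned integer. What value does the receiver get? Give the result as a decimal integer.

Stored big-endian, the bytes at ascending addresses are A4 94 58 30.
Read back as little-endian, the first byte is least significant, giving 0x305894A4.
0x305894A4 = 811111588.

811111588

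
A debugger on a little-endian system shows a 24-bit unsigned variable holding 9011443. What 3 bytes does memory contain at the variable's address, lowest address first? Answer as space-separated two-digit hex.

9011443 in hexadecimal, padded to 24 bits, is 0x8980F3.
Split into bytes (most-significant first): 89 80 F3.
Little-endian: lowest address holds the least-significant byte.
So at ascending addresses the bytes are F3 80 89.

F3 80 89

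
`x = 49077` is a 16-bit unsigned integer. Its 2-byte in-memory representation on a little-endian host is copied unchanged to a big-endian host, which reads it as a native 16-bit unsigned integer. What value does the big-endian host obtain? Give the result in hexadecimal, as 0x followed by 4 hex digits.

0xB5BF

49077 in 16-bit hexadecimal is 0xBFB5.
Stored little-endian, the bytes at ascending addresses are B5 BF.
Read back as big-endian, the last byte is least significant, giving 0xB5BF.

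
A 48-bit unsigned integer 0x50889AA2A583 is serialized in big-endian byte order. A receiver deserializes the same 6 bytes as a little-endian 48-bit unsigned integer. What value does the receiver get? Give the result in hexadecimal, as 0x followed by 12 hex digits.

0x83A5A29A8850

Stored big-endian, the bytes at ascending addresses are 50 88 9A A2 A5 83.
Read back as little-endian, the first byte is least significant, giving 0x83A5A29A8850.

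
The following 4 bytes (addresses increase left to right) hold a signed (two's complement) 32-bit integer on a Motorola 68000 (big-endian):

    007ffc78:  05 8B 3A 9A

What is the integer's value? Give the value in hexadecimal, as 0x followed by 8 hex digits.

0x058B3A9A

Big-endian: lowest address holds the most-significant byte.
The bytes are already most-significant first: 0x058B3A9A.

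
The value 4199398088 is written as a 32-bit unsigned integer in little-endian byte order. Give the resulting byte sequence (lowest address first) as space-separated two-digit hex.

C8 BA 4D FA

4199398088 in hexadecimal, padded to 32 bits, is 0xFA4DBAC8.
Split into bytes (most-significant first): FA 4D BA C8.
In little-endian order the low byte comes first in memory.
So at ascending addresses the bytes are C8 BA 4D FA.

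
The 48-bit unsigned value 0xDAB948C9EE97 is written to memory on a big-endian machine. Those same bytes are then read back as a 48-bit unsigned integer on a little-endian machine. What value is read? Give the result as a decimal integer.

Stored big-endian, the bytes at ascending addresses are DA B9 48 C9 EE 97.
Read back as little-endian, the first byte is least significant, giving 0x97EEC948B9DA.
0x97EEC948B9DA = 167051834997210.

167051834997210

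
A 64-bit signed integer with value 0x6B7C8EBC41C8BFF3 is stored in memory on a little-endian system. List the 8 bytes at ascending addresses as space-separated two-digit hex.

Split into bytes (most-significant first): 6B 7C 8E BC 41 C8 BF F3.
Little-endian: lowest address holds the least-significant byte.
So at ascending addresses the bytes are F3 BF C8 41 BC 8E 7C 6B.

F3 BF C8 41 BC 8E 7C 6B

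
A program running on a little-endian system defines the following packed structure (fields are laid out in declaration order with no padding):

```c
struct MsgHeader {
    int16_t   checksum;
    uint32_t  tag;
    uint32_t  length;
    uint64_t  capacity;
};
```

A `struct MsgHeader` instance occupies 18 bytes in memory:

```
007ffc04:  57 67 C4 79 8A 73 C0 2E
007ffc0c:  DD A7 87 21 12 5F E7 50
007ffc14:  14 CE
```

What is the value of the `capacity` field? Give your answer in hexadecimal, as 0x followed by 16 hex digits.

0xCE1450E75F122187

`capacity` follows `checksum` (2 B), `tag` (4 B), `length` (4 B), so it starts at offset 2 + 4 + 4 = 10 and occupies 8 bytes.
Bytes at offsets 10..17: 87 21 12 5F E7 50 14 CE.
Little-endian: lowest address holds the least-significant byte.
Reassemble most-significant byte first: CE 14 50 E7 5F 12 21 87 → 0xCE1450E75F122187.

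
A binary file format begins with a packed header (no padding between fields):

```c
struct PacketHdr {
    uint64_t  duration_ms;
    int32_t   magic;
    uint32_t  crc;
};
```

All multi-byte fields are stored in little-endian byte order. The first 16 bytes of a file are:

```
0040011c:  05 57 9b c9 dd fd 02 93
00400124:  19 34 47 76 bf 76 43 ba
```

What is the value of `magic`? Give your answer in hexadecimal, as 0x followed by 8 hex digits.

0x76473419

`magic` follows `duration_ms` (8 bytes), so it starts at byte offset 8 and occupies 4 bytes.
Bytes at offsets 8..11: 19 34 47 76.
In little-endian order the low byte comes first in memory.
Reassemble most-significant byte first: 76 47 34 19 → 0x76473419.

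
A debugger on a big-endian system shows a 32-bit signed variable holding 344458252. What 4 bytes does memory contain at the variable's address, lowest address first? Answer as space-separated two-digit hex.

344458252 in hexadecimal, padded to 32 bits, is 0x1488040C.
Split into bytes (most-significant first): 14 88 04 0C.
In big-endian order the high byte comes first in memory.
So the memory order matches the most-significant-first order: 14 88 04 0C.

14 88 04 0C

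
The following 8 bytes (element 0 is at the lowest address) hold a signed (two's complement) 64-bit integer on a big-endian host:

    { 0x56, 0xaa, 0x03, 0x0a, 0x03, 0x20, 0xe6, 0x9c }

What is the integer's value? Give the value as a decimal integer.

6244807174839658140

Big-endian: lowest address holds the most-significant byte.
The bytes are already most-significant first: 0x56AA030A0320E69C.
0x56AA030A0320E69C = 6244807174839658140.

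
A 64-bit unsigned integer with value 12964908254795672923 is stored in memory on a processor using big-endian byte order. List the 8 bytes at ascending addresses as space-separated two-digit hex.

12964908254795672923 in hexadecimal, padded to 64 bits, is 0xB3EC9B5DE0A02D5B.
Split into bytes (most-significant first): B3 EC 9B 5D E0 A0 2D 5B.
In big-endian order the high byte comes first in memory.
So the memory order matches the most-significant-first order: B3 EC 9B 5D E0 A0 2D 5B.

B3 EC 9B 5D E0 A0 2D 5B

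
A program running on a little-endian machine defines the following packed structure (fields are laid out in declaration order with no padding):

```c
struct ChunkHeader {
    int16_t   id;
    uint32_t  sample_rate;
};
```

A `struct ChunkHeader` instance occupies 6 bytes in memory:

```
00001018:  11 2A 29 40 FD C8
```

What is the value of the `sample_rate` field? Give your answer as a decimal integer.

`sample_rate` follows `id` (2 bytes), so it starts at byte offset 2 and occupies 4 bytes.
Bytes at offsets 2..5: 29 40 FD C8.
Little-endian stores the least-significant byte at the lowest address.
Reassemble most-significant byte first: C8 FD 40 29 → 0xC8FD4029.
0xC8FD4029 = 3372040233.

3372040233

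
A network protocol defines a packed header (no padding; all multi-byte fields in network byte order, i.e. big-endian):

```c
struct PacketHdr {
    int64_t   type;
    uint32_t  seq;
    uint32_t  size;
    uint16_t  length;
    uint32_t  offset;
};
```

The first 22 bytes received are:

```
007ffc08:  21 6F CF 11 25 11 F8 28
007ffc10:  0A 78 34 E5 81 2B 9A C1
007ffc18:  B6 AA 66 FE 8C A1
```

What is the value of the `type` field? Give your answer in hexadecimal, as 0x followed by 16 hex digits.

0x216FCF112511F828

`type` is the first field, at byte offset 0, occupying 8 bytes.
Bytes at offsets 0..7: 21 6F CF 11 25 11 F8 28.
Big-endian stores the most-significant byte at the lowest address.
The bytes are already most-significant first: 0x216FCF112511F828.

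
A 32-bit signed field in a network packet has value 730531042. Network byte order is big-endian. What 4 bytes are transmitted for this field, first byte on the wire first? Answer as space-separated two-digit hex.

2B 8B 04 E2

730531042 in hexadecimal, padded to 32 bits, is 0x2B8B04E2.
Split into bytes (most-significant first): 2B 8B 04 E2.
Big-endian stores the most-significant byte at the lowest address.
So the memory order matches the most-significant-first order: 2B 8B 04 E2.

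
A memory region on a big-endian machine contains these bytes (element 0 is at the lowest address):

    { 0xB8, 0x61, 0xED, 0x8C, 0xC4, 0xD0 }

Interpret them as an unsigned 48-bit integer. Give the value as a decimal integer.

Big-endian: lowest address holds the most-significant byte.
The bytes are already most-significant first: 0xB861ED8CC4D0.
0xB861ED8CC4D0 = 202730736764112.

202730736764112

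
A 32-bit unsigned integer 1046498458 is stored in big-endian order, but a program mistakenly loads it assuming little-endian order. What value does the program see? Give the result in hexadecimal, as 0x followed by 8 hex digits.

1046498458 in 32-bit hexadecimal is 0x3E604C9A.
Stored big-endian, the bytes at ascending addresses are 3E 60 4C 9A.
Read back as little-endian, the first byte is least significant, giving 0x9A4C603E.

0x9A4C603E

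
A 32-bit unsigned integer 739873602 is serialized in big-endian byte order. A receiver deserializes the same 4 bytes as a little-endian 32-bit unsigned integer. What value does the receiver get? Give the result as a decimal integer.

1116936492

739873602 in 32-bit hexadecimal is 0x2C199342.
Stored big-endian, the bytes at ascending addresses are 2C 19 93 42.
Read back as little-endian, the first byte is least significant, giving 0x4293192C.
0x4293192C = 1116936492.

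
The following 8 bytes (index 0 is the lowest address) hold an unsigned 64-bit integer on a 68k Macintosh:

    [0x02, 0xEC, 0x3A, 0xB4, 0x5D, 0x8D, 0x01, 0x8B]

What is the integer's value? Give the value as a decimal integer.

Big-endian: lowest address holds the most-significant byte.
The bytes are already most-significant first: 0x02EC3AB45D8D018B.
0x02EC3AB45D8D018B = 210607828917617035.

210607828917617035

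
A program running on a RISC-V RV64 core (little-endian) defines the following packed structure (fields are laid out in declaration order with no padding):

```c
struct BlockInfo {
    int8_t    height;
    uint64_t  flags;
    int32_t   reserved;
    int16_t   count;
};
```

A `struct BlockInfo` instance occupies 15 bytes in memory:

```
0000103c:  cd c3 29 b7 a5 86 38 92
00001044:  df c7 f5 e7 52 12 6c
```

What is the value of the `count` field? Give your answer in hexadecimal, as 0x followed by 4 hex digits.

0x6C12

`count` follows `height` (1 B), `flags` (8 B), `reserved` (4 B), so it starts at offset 1 + 8 + 4 = 13 and occupies 2 bytes.
Bytes at offsets 13..14: 12 6C.
Little-endian: lowest address holds the least-significant byte.
Reassemble most-significant byte first: 6C 12 → 0x6C12.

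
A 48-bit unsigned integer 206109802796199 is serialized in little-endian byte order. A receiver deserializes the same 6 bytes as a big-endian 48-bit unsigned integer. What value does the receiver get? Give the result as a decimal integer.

184256591393979

206109802796199 in 48-bit hexadecimal is 0xBB74AD9494A7.
Stored little-endian, the bytes at ascending addresses are A7 94 94 AD 74 BB.
Read back as big-endian, the last byte is least significant, giving 0xA79494AD74BB.
0xA79494AD74BB = 184256591393979.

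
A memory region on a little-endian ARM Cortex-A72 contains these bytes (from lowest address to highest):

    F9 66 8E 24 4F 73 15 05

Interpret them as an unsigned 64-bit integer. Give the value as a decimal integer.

366325728453486329

In little-endian order the low byte comes first in memory.
Reassemble most-significant byte first: 05 15 73 4F 24 8E 66 F9 → 0x0515734F248E66F9.
0x0515734F248E66F9 = 366325728453486329.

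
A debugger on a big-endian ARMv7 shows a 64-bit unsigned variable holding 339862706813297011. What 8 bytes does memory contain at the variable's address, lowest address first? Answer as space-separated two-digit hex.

04 B7 6F 54 C8 02 61 73

339862706813297011 in hexadecimal, padded to 64 bits, is 0x04B76F54C8026173.
Split into bytes (most-significant first): 04 B7 6F 54 C8 02 61 73.
In big-endian order the high byte comes first in memory.
So the memory order matches the most-significant-first order: 04 B7 6F 54 C8 02 61 73.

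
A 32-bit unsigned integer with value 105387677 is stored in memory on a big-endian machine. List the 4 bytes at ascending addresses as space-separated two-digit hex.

105387677 in hexadecimal, padded to 32 bits, is 0x0648169D.
Split into bytes (most-significant first): 06 48 16 9D.
Big-endian: lowest address holds the most-significant byte.
So the memory order matches the most-significant-first order: 06 48 16 9D.

06 48 16 9D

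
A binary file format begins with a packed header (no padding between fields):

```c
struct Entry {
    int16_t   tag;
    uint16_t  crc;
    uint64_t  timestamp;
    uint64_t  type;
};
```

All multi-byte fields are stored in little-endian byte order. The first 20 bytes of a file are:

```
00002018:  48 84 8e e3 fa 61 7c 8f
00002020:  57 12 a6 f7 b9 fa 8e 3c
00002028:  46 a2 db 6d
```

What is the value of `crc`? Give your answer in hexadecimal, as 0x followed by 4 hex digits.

`crc` follows `tag` (2 bytes), so it starts at byte offset 2 and occupies 2 bytes.
Bytes at offsets 2..3: 8E E3.
In little-endian order the low byte comes first in memory.
Reassemble most-significant byte first: E3 8E → 0xE38E.

0xE38E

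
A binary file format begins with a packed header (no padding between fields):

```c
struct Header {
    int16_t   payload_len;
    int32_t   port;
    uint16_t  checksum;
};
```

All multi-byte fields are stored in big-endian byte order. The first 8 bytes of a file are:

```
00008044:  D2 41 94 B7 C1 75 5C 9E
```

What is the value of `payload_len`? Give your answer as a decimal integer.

`payload_len` is the first field, at byte offset 0, occupying 2 bytes.
Bytes at offsets 0..1: D2 41.
In big-endian order the high byte comes first in memory.
The bytes are already most-significant first: 0xD241.
Top bit is set, so as a signed 16-bit value this is 0xD241 − 2^16 = -11711.

-11711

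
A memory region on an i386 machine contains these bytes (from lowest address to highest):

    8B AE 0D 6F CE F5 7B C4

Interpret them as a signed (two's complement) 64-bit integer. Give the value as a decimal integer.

Little-endian stores the least-significant byte at the lowest address.
Reassemble most-significant byte first: C4 7B F5 CE 6F 0D AE 8B → 0xC47BF5CE6F0DAE8B.
Top bit is set, so as a signed 64-bit value this is 0xC47BF5CE6F0DAE8B − 2^64 = -4288563953165029749.

-4288563953165029749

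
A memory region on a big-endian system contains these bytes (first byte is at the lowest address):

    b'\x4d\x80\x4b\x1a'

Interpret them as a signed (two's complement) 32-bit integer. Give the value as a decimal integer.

Big-endian: lowest address holds the most-significant byte.
The bytes are already most-significant first: 0x4D804B1A.
0x4D804B1A = 1300253466.

1300253466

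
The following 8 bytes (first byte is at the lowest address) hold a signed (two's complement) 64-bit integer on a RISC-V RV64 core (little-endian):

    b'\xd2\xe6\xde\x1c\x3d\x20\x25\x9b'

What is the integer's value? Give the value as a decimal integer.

-7267366976842963246

Little-endian: lowest address holds the least-significant byte.
Reassemble most-significant byte first: 9B 25 20 3D 1C DE E6 D2 → 0x9B25203D1CDEE6D2.
Top bit is set, so as a signed 64-bit value this is 0x9B25203D1CDEE6D2 − 2^64 = -7267366976842963246.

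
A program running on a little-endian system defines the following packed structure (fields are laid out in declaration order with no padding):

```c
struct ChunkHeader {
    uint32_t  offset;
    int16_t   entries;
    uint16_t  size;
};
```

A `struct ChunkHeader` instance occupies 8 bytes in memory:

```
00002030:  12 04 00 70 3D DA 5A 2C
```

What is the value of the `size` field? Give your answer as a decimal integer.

`size` follows `offset` (4 B), `entries` (2 B), so it starts at offset 4 + 2 = 6 and occupies 2 bytes.
Bytes at offsets 6..7: 5A 2C.
In little-endian order the low byte comes first in memory.
Reassemble most-significant byte first: 2C 5A → 0x2C5A.
0x2C5A = 11354.

11354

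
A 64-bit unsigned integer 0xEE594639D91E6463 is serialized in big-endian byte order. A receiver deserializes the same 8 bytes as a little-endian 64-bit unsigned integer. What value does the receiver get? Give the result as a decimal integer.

Stored big-endian, the bytes at ascending addresses are EE 59 46 39 D9 1E 64 63.
Read back as little-endian, the first byte is least significant, giving 0x63641ED9394659EE.
0x63641ED9394659EE = 7161883225743579630.

7161883225743579630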